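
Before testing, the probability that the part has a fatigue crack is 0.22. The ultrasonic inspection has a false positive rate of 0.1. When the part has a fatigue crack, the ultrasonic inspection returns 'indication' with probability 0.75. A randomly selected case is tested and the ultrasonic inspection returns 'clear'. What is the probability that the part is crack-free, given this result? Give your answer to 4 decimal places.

P(¬H | E) ≈ 0.9273

Let H be the event that the part has a fatigue crack. P(H) = 0.22, so P(¬H) = 0.78. With E the 'clear' result, P(E|H) = 0.25 and P(E|¬H) = 0.9.
P(E) = 0.25·0.22 + 0.9·0.78 = 0.055000 + 0.70200 = 0.75700.
By Bayes' theorem, P(H|E) = 0.055000 / 0.75700 = 0.0727. Hence P(¬H|E) = 1 − 0.0727 = 0.9273.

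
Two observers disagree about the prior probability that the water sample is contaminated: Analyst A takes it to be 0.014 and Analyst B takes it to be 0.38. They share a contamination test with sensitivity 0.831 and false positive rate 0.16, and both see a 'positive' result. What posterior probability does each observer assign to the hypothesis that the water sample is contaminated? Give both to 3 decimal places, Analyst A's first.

The likelihood ratio for a 'positive' result is 0.831/0.16 = 5.1937.
Analyst A: prior odds 0.014/0.986 = 0.014199; posterior odds 0.073745; posterior probability 0.069.
Analyst B: prior odds 0.38/0.62 = 0.61290; posterior odds 3.1833; posterior probability 0.761.

Analyst A: 0.069; Analyst B: 0.761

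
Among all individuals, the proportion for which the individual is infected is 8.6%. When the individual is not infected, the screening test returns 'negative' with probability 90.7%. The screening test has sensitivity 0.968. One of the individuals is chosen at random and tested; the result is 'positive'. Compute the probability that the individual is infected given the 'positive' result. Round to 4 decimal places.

Let H be the event that the individual is infected. P(H) = 0.086, so P(¬H) = 0.914. With E the 'positive' result, P(E|H) = 0.968 and P(E|¬H) = 0.093.
P(E) = 0.968·0.086 + 0.093·0.914 = 0.083248 + 0.085002 = 0.16825.
By Bayes' theorem, P(H|E) = 0.083248 / 0.16825 = 0.4948.

P(H | E) ≈ 0.4948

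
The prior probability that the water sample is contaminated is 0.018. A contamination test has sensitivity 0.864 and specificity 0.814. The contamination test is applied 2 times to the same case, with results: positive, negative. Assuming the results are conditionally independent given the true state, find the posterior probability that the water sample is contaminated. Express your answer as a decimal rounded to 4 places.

Let H be the event that the water sample is contaminated; start with P(H) = 0.018. P('positive'|H) = 0.864, P('positive'|¬H) = 0.186.
Update on result 1 ('positive'): P(H) ← 0.864·0.0180 / (0.864·0.0180 + 0.186·0.9820) = 0.015552/0.19820 = 0.0785.
Update on result 2 ('negative'): P(H) ← 0.136·0.0785 / (0.136·0.0785 + 0.814·0.9215) = 0.010671/0.76080 = 0.0140.

Posterior P(H) ≈ 0.0140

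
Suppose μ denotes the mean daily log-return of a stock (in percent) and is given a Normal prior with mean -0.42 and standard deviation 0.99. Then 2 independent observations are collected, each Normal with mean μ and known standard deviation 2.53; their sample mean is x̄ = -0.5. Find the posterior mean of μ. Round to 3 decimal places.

With known σ, the Normal prior is conjugate. Weight on the data is w = (n/σ²)/(n/σ² + 1/τ₀²) = 0.312456/(0.312456+1.02030) = 0.23444.
Posterior mean = w·x̄ + (1−w)·μ₀ = 0.23444·-0.5 + 0.76556·-0.42 = -0.439.

Posterior mean ≈ -0.439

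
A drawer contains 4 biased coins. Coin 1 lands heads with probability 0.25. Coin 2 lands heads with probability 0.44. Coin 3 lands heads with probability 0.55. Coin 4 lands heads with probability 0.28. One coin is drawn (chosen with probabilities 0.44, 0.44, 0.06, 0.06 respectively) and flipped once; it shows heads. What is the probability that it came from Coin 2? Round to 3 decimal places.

Posterior probability ≈ 0.548

Tabulate prior·likelihood by source: [1] prior 0.44, lik 0.25, product 0.1100; [2] prior 0.44, lik 0.44, product 0.1936; [3] prior 0.06, lik 0.55, product 0.03300; [4] prior 0.06, lik 0.28, product 0.01680.
Normalizing constant = 0.35340; the posterior for Coin 2 is its product over the sum, 0.1936/0.35340 = 0.548.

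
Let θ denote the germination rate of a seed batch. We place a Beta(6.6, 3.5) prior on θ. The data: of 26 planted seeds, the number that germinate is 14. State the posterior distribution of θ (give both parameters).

Posterior: Beta(20.6, 15.5)

The binomial likelihood is conjugate to the Beta prior: with 14 successes and 12 failures, the posterior is Beta(6.6+14, 3.5+12) = Beta(20.6, 15.5).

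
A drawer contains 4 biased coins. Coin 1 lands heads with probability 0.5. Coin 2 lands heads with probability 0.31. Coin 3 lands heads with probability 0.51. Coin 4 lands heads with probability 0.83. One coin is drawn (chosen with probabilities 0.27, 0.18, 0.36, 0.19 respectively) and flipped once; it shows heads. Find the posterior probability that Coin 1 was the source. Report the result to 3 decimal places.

Posterior probability ≈ 0.254

P(heads|C1) = 0.5; P(heads|C2) = 0.31; P(heads|C3) = 0.51; P(heads|C4) = 0.83.
Prior × likelihood for each source: 0.27·0.5=0.1350, 0.18·0.31=0.05580, 0.36·0.51=0.1836, 0.19·0.83=0.1577. Summing gives P(heads) = 0.53210.
P(Coin 1 | heads) = 0.1350 / 0.53210 = 0.254.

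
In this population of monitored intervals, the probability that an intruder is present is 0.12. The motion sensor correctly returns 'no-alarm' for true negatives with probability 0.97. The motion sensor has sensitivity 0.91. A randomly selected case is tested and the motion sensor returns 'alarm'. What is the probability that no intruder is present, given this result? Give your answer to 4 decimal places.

P(¬H | E) ≈ 0.1947

Write H for 'an intruder is present'. Prior odds H:¬H = 0.12/0.88 = 0.13636. For the 'alarm' outcome, the likelihood ratio is 0.91/0.03 = 30.333.
Posterior odds = 0.13636 × 30.333 = 4.1364, so P(H|E) = 4.1364/(1+4.1364) = 0.8053. Then P(¬H|E) = 1 − 0.8053 = 0.1947.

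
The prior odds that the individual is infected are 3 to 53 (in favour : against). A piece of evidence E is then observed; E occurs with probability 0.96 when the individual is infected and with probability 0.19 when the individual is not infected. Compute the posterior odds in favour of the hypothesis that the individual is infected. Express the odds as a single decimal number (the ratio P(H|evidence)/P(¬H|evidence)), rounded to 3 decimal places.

Prior odds = 3/53 = 0.056604.
Likelihood ratio for E = 0.96/0.19 = 5.0526.
Posterior odds = prior odds × LR = 0.28600.

Posterior odds ≈ 0.286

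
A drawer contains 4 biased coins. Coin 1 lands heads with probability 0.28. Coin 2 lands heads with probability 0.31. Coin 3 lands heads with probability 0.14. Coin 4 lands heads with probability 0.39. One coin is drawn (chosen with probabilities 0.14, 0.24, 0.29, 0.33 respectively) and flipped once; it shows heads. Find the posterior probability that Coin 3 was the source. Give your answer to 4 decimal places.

Posterior probability ≈ 0.1435

P(heads|C1) = 0.28; P(heads|C2) = 0.31; P(heads|C3) = 0.14; P(heads|C4) = 0.39.
Prior × likelihood for each source: 0.14·0.28=0.03920, 0.24·0.31=0.07440, 0.29·0.14=0.04060, 0.33·0.39=0.1287. Summing gives P(heads) = 0.28290.
P(Coin 3 | heads) = 0.04060 / 0.28290 = 0.1435.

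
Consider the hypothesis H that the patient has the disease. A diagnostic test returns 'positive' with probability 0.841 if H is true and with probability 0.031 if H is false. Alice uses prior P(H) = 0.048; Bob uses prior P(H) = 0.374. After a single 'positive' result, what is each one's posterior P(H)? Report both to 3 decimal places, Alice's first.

Alice: 0.578; Bob: 0.942

P('+'|H) = 0.841, P('+'|¬H) = 0.031.
Alice: numerator 0.841·0.048 = 0.040368; evidence = 0.040368+0.031·0.952 = 0.069880; posterior = 0.578.
Bob: numerator 0.841·0.374 = 0.31453; evidence = 0.31453+0.031·0.626 = 0.33394; posterior = 0.942.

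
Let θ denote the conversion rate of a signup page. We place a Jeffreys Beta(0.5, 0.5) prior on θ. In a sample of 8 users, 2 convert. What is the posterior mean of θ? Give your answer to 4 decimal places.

The binomial likelihood is conjugate to the Beta prior: with 2 successes and 6 failures, the posterior is Beta(0.5+2, 0.5+6) = Beta(2.5, 6.5).
E[θ | data] = 2.5/(2.5+6.5) = 0.2778.

Posterior mean ≈ 0.2778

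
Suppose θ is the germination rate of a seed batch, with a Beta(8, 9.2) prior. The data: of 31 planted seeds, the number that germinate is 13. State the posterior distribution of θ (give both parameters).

Posterior: Beta(21, 27.2)

Observing 13 successes and 18 failures updates Beta(8, 9.2) by adding the success and failure counts to the two shape parameters: α = 8+13 = 21, β = 9.2+18 = 27.2.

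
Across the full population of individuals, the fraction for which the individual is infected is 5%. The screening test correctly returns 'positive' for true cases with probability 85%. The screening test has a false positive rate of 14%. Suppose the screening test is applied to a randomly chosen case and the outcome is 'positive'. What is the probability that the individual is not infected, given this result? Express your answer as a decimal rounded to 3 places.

P(¬H | E) ≈ 0.758

Let H be the event that the individual is infected. P(H) = 0.05, so P(¬H) = 0.95. With E the 'positive' result, P(E|H) = 0.85 and P(E|¬H) = 0.14.
P(E) = 0.85·0.05 + 0.14·0.95 = 0.042500 + 0.13300 = 0.17550.
By Bayes' theorem, P(H|E) = 0.042500 / 0.17550 = 0.242. Hence P(¬H|E) = 1 − 0.242 = 0.758.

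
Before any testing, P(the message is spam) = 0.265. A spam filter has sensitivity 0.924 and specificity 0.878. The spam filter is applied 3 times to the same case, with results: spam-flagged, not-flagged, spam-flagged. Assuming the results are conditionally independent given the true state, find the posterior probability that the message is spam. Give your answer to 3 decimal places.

Let H be the event that the message is spam; start with P(H) = 0.265. P('spam-flagged'|H) = 0.924, P('spam-flagged'|¬H) = 0.122.
Update on result 1 ('spam-flagged'): P(H) ← 0.924·0.2650 / (0.924·0.2650 + 0.122·0.7350) = 0.24486/0.33453 = 0.7320.
Update on result 2 ('not-flagged'): P(H) ← 0.076·0.7320 / (0.076·0.7320 + 0.878·0.2680) = 0.055628/0.29097 = 0.1912.
Update on result 3 ('spam-flagged'): P(H) ← 0.924·0.1912 / (0.924·0.1912 + 0.122·0.8088) = 0.17665/0.27533 = 0.6416.

Posterior P(H) ≈ 0.642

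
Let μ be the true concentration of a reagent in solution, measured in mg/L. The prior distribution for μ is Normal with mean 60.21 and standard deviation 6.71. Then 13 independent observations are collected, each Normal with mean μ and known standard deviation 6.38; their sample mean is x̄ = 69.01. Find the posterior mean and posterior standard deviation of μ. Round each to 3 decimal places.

Posterior mean ≈ 68.438; posterior SD ≈ 1.711

Prior precision 1/τ₀² = 1/6.71² = 0.0222103; data precision n/σ² = 13/6.38² = 0.319376.
Posterior precision = 0.0222103 + 0.319376 = 0.341586, giving posterior SD = 1/√0.341586 = 1.711.
Posterior mean = (0.0222103·60.21 + 0.319376·69.01) / 0.341586 = 68.438.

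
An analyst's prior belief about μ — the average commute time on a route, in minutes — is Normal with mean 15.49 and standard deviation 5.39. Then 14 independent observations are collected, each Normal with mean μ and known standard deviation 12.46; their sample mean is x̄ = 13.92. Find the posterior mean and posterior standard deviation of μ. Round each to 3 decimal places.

Posterior mean ≈ 14.354; posterior SD ≈ 2.833

Prior precision 1/τ₀² = 1/5.39² = 0.0344209; data precision n/σ² = 14/12.46² = 0.0901762.
Posterior precision = 0.0344209 + 0.0901762 = 0.124597, giving posterior SD = 1/√0.124597 = 2.833.
Posterior mean = (0.0344209·15.49 + 0.0901762·13.92) / 0.124597 = 14.354.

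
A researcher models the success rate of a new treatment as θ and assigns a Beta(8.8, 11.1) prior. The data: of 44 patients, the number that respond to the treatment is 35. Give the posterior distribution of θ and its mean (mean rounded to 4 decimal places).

Observing 35 successes and 9 failures updates Beta(8.8, 11.1) by adding the success and failure counts to the two shape parameters: α = 8.8+35 = 43.8, β = 11.1+9 = 20.1.
Posterior mean = α/(α+β) = 43.8/63.9 = 0.6854.

Posterior: Beta(43.8, 20.1); mean ≈ 0.6854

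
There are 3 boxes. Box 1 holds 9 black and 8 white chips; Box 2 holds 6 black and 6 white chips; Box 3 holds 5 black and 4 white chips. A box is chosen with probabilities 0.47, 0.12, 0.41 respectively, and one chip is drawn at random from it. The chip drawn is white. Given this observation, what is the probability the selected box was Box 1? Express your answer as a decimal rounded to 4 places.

Posterior probability ≈ 0.4773

Tabulate prior·likelihood by source: [1] prior 0.47, lik 0.4706, product 0.2212; [2] prior 0.12, lik 0.5, product 0.06000; [3] prior 0.41, lik 0.4444, product 0.1822.
Normalizing constant = 0.46340; the posterior for Box 1 is its product over the sum, 0.2212/0.46340 = 0.4773.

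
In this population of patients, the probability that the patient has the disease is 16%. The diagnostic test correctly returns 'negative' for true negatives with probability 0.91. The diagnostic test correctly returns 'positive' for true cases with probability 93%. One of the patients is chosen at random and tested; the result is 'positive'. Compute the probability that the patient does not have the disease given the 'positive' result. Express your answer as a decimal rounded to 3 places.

P(¬H | E) ≈ 0.337

Let H be the event that the patient has the disease. P(H) = 0.16, so P(¬H) = 0.84. With E the 'positive' result, P(E|H) = 0.93 and P(E|¬H) = 0.09.
P(E) = 0.93·0.16 + 0.09·0.84 = 0.14880 + 0.075600 = 0.22440.
By Bayes' theorem, P(H|E) = 0.14880 / 0.22440 = 0.663. Hence P(¬H|E) = 1 − 0.663 = 0.337.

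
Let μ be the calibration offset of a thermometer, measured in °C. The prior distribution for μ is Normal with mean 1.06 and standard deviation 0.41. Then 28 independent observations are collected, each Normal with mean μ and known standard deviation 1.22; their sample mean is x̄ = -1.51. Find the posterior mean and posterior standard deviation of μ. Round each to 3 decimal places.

With known σ, the Normal prior is conjugate. Weight on the data is w = (n/σ²)/(n/σ² + 1/τ₀²) = 18.8121/(18.8121+5.94884) = 0.75975.
Posterior mean = w·x̄ + (1−w)·μ₀ = 0.75975·-1.51 + 0.24025·1.06 = -0.893. Posterior variance = 1/(18.8121+5.94884) = 0.0403861, so SD = 0.201.

Posterior mean ≈ -0.893; posterior SD ≈ 0.201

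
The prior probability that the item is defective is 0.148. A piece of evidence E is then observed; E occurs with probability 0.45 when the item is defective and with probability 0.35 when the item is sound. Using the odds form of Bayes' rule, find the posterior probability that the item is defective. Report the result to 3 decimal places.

Prior odds = 0.148/(1−0.148) = 0.17371. In log-odds, ln(0.17371) = -1.7504.
Add log likelihood ratio: ln(1.2857) = 0.25131.
Posterior log-odds = -1.4991, so posterior odds = exp(-1.4991) = 0.22334. Converting, P(H|E) = 0.22334/1.2233 = 0.183.

Posterior probability ≈ 0.183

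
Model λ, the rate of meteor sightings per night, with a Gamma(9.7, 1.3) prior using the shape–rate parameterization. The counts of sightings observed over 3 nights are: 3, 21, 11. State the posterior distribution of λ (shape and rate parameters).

Posterior: Gamma(shape=44.7, rate=4.3)

The Poisson likelihood adds the total count to the shape and the number of exposure periods to the rate. Here ∑xᵢ = 35 and n = 3, so shape 9.7→44.7 and rate 1.3→4.3.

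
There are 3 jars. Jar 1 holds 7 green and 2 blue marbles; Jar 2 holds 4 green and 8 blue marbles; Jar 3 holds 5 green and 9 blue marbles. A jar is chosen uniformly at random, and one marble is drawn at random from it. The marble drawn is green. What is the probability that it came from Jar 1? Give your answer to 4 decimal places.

P(green|Jar 1) = 0.7778; P(green|Jar 2) = 0.3333; P(green|Jar 3) = 0.3571.
Prior × likelihood for each source: 0.333333·0.7778=0.2593, 0.333333·0.3333=0.1111, 0.333333·0.3571=0.1190. Summing gives P(green) = 0.48942.
P(Jar 1 | green) = 0.2593 / 0.48942 = 0.5297.

Posterior probability ≈ 0.5297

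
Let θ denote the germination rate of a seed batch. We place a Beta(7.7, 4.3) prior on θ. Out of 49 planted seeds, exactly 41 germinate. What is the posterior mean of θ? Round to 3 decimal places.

Observing 41 successes and 8 failures updates Beta(7.7, 4.3) by adding the success and failure counts to the two shape parameters: α = 7.7+41 = 48.7, β = 4.3+8 = 12.3.
E[θ | data] = 48.7/(48.7+12.3) = 0.798.

Posterior mean ≈ 0.798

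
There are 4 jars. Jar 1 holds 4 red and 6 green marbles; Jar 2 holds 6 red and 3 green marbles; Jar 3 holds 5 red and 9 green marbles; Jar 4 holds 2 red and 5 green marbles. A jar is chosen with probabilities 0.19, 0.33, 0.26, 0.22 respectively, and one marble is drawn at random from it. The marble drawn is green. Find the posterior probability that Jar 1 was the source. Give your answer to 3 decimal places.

Tabulate prior·likelihood by source: [1] prior 0.19, lik 0.6, product 0.1140; [2] prior 0.33, lik 0.3333, product 0.1100; [3] prior 0.26, lik 0.6429, product 0.1671; [4] prior 0.22, lik 0.7143, product 0.1571.
Normalizing constant = 0.54829; the posterior for Jar 1 is its product over the sum, 0.1140/0.54829 = 0.208.

Posterior probability ≈ 0.208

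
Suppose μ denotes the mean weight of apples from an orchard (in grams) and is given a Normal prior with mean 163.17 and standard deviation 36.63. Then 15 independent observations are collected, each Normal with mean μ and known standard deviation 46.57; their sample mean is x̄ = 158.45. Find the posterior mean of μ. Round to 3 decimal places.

Prior precision 1/τ₀² = 1/36.63² = 0.00074529; data precision n/σ² = 15/46.57² = 0.00691638.
Posterior precision = 0.00074529 + 0.00691638 = 0.00766167.
Posterior mean = (0.00074529·163.17 + 0.00691638·158.45) / 0.00766167 = 158.909.

Posterior mean ≈ 158.909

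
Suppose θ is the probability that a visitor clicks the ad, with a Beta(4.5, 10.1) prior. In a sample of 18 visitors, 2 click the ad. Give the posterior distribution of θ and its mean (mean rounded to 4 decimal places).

The binomial likelihood is conjugate to the Beta prior: with 2 successes and 16 failures, the posterior is Beta(4.5+2, 10.1+16) = Beta(6.5, 26.1).
E[θ | data] = 6.5/(6.5+26.1) = 0.1994.

Posterior: Beta(6.5, 26.1); mean ≈ 0.1994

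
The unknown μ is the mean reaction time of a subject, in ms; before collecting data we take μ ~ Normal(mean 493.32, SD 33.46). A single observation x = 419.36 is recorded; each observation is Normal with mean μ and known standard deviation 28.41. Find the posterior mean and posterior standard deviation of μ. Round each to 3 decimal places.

Posterior mean ≈ 450.343; posterior SD ≈ 21.657

Prior precision 1/τ₀² = 1/33.46² = 0.00089320; data precision n/σ² = 1/28.41² = 0.00123896.
Posterior precision = 0.00089320 + 0.00123896 = 0.00213216, giving posterior SD = 1/√0.00213216 = 21.657.
Posterior mean = (0.00089320·493.32 + 0.00123896·419.36) / 0.00213216 = 450.343.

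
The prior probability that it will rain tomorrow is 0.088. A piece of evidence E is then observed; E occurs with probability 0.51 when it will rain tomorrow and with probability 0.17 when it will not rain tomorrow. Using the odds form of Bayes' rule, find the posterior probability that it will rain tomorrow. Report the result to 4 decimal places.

Prior odds = 0.088/(1−0.088) = 0.096491.
Likelihood ratio for E = 0.51/0.17 = 3.0000.
Posterior odds = prior odds × LR = 0.28947.
Posterior probability = odds/(1+odds) = 0.28947/1.2895 = 0.2245.

Posterior probability ≈ 0.2245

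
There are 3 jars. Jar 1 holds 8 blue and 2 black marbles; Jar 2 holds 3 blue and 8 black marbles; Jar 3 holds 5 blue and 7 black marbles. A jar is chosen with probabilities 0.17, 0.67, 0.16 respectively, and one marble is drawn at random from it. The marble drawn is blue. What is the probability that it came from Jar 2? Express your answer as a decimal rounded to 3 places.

P(blue|Jar 1) = 0.8; P(blue|Jar 2) = 0.2727; P(blue|Jar 3) = 0.4167.
Prior × likelihood for each source: 0.17·0.8=0.1360, 0.67·0.2727=0.1827, 0.16·0.4167=0.06667. Summing gives P(blue) = 0.38539.
P(Jar 2 | blue) = 0.1827 / 0.38539 = 0.474.

Posterior probability ≈ 0.474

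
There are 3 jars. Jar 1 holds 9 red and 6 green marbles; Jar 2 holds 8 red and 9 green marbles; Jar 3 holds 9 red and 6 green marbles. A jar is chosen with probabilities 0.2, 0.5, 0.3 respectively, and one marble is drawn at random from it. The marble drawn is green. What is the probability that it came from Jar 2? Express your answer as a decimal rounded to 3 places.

P(green|Jar 1) = 0.4; P(green|Jar 2) = 0.5294; P(green|Jar 3) = 0.4.
Prior × likelihood for each source: 0.2·0.4=0.08000, 0.5·0.5294=0.2647, 0.3·0.4=0.1200. Summing gives P(green) = 0.46471.
P(Jar 2 | green) = 0.2647 / 0.46471 = 0.570.

Posterior probability ≈ 0.570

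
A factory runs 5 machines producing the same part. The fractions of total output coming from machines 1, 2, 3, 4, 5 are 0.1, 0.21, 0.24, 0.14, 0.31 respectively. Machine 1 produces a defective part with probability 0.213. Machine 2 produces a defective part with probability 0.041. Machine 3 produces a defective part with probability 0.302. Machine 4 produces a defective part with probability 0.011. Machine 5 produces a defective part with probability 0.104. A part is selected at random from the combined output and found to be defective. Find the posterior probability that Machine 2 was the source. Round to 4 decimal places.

P(defective|M1) = 0.213; P(defective|M2) = 0.041; P(defective|M3) = 0.302; P(defective|M4) = 0.011; P(defective|M5) = 0.104.
Prior × likelihood for each source: 0.1·0.213=0.02130, 0.21·0.041=0.008610, 0.24·0.302=0.07248, 0.14·0.011=0.001540, 0.31·0.104=0.03224. Summing gives P(defective) = 0.13617.
P(Machine 2 | defective) = 0.008610 / 0.13617 = 0.0632.

Posterior probability ≈ 0.0632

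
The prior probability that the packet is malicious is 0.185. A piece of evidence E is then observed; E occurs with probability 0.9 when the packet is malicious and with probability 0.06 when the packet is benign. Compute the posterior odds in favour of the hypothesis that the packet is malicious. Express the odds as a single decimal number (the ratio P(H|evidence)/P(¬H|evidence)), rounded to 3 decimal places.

Prior odds = 0.185/(1−0.185) = 0.22699. In log-odds, ln(0.22699) = -1.4828.
Add log likelihood ratio: ln(15.000) = 2.7081.
Posterior log-odds = 1.2252, so posterior odds = exp(1.2252) = 3.4049.

Posterior odds ≈ 3.405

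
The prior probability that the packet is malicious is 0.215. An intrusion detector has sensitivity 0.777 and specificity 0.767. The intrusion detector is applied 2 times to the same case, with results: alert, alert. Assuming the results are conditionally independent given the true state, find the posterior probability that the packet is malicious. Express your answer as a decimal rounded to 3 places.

Posterior P(H) ≈ 0.753

Let H be the event that the packet is malicious; start with P(H) = 0.215. P('alert'|H) = 0.777, P('alert'|¬H) = 0.233.
Update on result 1 ('alert'): P(H) ← 0.777·0.2150 / (0.777·0.2150 + 0.233·0.7850) = 0.16706/0.34996 = 0.4774.
Update on result 2 ('alert'): P(H) ← 0.777·0.4774 / (0.777·0.4774 + 0.233·0.5226) = 0.37090/0.49268 = 0.7528.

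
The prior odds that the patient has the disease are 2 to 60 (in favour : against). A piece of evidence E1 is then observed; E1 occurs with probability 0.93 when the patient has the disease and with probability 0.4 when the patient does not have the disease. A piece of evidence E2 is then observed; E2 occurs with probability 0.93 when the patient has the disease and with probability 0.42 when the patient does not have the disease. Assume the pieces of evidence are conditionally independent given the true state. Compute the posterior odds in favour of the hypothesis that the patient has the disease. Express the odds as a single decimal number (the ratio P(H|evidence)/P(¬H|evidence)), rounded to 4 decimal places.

Posterior odds ≈ 0.1716

Prior odds = 2/60 = 0.033333. In log-odds, ln(0.033333) = -3.4012.
Add log likelihood ratios: ln(2.3250) + ln(2.2143) = 1.6386.
Posterior log-odds = -1.7625, so posterior odds = exp(-1.7625) = 0.17161.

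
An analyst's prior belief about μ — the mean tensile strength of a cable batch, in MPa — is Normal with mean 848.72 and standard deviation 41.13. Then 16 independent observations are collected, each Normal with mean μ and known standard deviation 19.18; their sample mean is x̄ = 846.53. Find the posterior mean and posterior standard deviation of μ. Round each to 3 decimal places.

Prior precision 1/τ₀² = 1/41.13² = 0.00059113; data precision n/σ² = 16/19.18² = 0.0434933.
Posterior precision = 0.00059113 + 0.0434933 = 0.0440845, giving posterior SD = 1/√0.0440845 = 4.763.
Posterior mean = (0.00059113·848.72 + 0.0434933·846.53) / 0.0440845 = 846.559.

Posterior mean ≈ 846.559; posterior SD ≈ 4.763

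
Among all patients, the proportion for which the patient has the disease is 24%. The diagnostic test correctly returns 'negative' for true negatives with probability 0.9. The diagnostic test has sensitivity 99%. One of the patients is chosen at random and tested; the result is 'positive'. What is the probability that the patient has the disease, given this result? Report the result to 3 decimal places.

P(H | E) ≈ 0.758

Let H be the event that the patient has the disease. P(H) = 0.24, so P(¬H) = 0.76. With E the 'positive' result, P(E|H) = 0.99 and P(E|¬H) = 0.1.
P(E) = 0.99·0.24 + 0.1·0.76 = 0.23760 + 0.076000 = 0.31360.
By Bayes' theorem, P(H|E) = 0.23760 / 0.31360 = 0.758.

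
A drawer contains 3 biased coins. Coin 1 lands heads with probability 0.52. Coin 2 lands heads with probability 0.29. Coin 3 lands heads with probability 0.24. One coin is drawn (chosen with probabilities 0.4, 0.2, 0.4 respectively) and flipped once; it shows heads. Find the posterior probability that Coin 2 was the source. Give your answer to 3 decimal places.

Posterior probability ≈ 0.160

Tabulate prior·likelihood by source: [1] prior 0.4, lik 0.52, product 0.2080; [2] prior 0.2, lik 0.29, product 0.05800; [3] prior 0.4, lik 0.24, product 0.09600.
Normalizing constant = 0.36200; the posterior for Coin 2 is its product over the sum, 0.05800/0.36200 = 0.160.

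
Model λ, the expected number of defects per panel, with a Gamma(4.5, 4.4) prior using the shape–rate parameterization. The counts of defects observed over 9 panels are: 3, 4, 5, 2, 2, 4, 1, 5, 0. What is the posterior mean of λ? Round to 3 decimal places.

Posterior mean ≈ 2.276

The Poisson likelihood adds the total count to the shape and the number of exposure periods to the rate. Here ∑xᵢ = 26 and n = 9, so shape 4.5→30.5 and rate 4.4→13.4.
Posterior mean = shape/rate = 30.5/13.4 = 2.276.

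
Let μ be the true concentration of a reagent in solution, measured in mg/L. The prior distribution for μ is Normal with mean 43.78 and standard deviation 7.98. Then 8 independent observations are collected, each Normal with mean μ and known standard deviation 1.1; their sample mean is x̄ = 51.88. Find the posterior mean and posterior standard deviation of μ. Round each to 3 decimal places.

Prior precision 1/τ₀² = 1/7.98² = 0.0157034; data precision n/σ² = 8/1.1² = 6.61157.
Posterior precision = 0.0157034 + 6.61157 = 6.62727, giving posterior SD = 1/√6.62727 = 0.388.
Posterior mean = (0.0157034·43.78 + 6.61157·51.88) / 6.62727 = 51.861.

Posterior mean ≈ 51.861; posterior SD ≈ 0.388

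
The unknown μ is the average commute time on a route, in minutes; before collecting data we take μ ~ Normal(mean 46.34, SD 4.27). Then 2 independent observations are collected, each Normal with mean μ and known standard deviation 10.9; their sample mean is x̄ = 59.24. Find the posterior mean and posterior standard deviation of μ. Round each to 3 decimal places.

With known σ, the Normal prior is conjugate. Weight on the data is w = (n/σ²)/(n/σ² + 1/τ₀²) = 0.0168336/(0.0168336+0.0548459) = 0.23485.
Posterior mean = w·x̄ + (1−w)·μ₀ = 0.23485·59.24 + 0.76515·46.34 = 49.370. Posterior variance = 1/(0.0168336+0.0548459) = 13.9510, so SD = 3.735.

Posterior mean ≈ 49.370; posterior SD ≈ 3.735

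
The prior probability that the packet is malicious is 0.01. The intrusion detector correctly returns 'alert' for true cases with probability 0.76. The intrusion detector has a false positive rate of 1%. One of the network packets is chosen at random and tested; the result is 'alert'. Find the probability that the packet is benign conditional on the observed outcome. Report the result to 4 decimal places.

Write H for 'the packet is malicious'. Prior odds H:¬H = 0.01/0.99 = 0.010101. For the 'alert' outcome, the likelihood ratio is 0.76/0.01 = 76.000.
Posterior odds = 0.010101 × 76.000 = 0.76768, so P(H|E) = 0.76768/(1+0.76768) = 0.4343. Then P(¬H|E) = 1 − 0.4343 = 0.5657.

P(¬H | E) ≈ 0.5657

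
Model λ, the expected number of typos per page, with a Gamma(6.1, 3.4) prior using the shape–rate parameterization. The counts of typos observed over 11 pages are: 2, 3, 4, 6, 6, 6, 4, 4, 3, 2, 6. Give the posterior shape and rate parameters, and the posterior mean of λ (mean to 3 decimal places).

The Poisson likelihood adds the total count to the shape and the number of exposure periods to the rate. Here ∑xᵢ = 46 and n = 11, so shape 6.1→52.1 and rate 3.4→14.4.
E[λ | data] = 52.1/14.4 = 3.618.

Posterior: Gamma(shape=52.1, rate=14.4); mean ≈ 3.618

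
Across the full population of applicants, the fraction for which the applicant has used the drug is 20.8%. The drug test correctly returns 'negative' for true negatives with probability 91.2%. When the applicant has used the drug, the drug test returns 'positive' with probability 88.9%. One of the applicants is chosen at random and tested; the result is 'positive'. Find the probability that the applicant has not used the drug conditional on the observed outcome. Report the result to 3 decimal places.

P(¬H | E) ≈ 0.274

Write H for 'the applicant has used the drug'. Prior odds H:¬H = 0.208/0.792 = 0.26263. For the 'positive' outcome, the likelihood ratio is 0.889/0.088 = 10.102.
Posterior odds = 0.26263 × 10.102 = 2.6531, so P(H|E) = 2.6531/(1+2.6531) = 0.726. Then P(¬H|E) = 1 − 0.726 = 0.274.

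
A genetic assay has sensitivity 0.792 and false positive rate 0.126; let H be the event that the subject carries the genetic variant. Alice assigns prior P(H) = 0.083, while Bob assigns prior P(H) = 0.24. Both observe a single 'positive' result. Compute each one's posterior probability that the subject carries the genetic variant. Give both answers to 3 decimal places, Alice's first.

Alice: 0.363; Bob: 0.665

The likelihood ratio for a 'positive' result is 0.792/0.126 = 6.2857.
Alice: prior odds 0.083/0.917 = 0.090513; posterior odds 0.56894; posterior probability 0.363.
Bob: prior odds 0.24/0.76 = 0.31579; posterior odds 1.9850; posterior probability 0.665.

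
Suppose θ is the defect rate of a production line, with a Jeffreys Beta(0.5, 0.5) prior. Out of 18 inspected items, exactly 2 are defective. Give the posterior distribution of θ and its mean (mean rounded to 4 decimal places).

The binomial likelihood is conjugate to the Beta prior: with 2 successes and 16 failures, the posterior is Beta(0.5+2, 0.5+16) = Beta(2.5, 16.5).
E[θ | data] = 2.5/(2.5+16.5) = 0.1316.

Posterior: Beta(2.5, 16.5); mean ≈ 0.1316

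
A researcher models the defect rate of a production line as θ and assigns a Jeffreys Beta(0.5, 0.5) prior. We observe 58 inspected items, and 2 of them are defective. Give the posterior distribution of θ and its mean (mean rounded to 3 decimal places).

Posterior: Beta(2.5, 56.5); mean ≈ 0.042

The binomial likelihood is conjugate to the Beta prior: with 2 successes and 56 failures, the posterior is Beta(0.5+2, 0.5+56) = Beta(2.5, 56.5).
Posterior mean = α/(α+β) = 2.5/59 = 0.042.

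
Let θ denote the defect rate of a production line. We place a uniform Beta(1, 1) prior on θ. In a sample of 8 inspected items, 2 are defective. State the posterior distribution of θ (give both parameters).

The binomial likelihood is conjugate to the Beta prior: with 2 successes and 6 failures, the posterior is Beta(1+2, 1+6) = Beta(3, 7).

Posterior: Beta(3, 7)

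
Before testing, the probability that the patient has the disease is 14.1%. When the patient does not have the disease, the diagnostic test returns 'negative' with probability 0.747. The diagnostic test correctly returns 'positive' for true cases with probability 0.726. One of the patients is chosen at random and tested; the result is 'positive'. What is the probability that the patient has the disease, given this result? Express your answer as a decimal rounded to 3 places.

Write H for 'the patient has the disease'. Prior odds H:¬H = 0.141/0.859 = 0.16414. For the 'positive' outcome, the likelihood ratio is 0.726/0.253 = 2.8696.
Posterior odds = 0.16414 × 2.8696 = 0.47102, so P(H|E) = 0.47102/(1+0.47102) = 0.320.

P(H | E) ≈ 0.320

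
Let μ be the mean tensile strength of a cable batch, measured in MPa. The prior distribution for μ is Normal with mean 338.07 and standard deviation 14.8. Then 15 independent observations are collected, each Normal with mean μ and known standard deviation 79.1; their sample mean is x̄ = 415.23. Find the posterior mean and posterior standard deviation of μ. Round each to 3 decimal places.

Posterior mean ≈ 364.637; posterior SD ≈ 11.984

With known σ, the Normal prior is conjugate. Weight on the data is w = (n/σ²)/(n/σ² + 1/τ₀²) = 0.00239739/(0.00239739+0.00456538) = 0.34432.
Posterior mean = w·x̄ + (1−w)·μ₀ = 0.34432·415.23 + 0.65568·338.07 = 364.637. Posterior variance = 1/(0.00239739+0.00456538) = 143.621, so SD = 11.984.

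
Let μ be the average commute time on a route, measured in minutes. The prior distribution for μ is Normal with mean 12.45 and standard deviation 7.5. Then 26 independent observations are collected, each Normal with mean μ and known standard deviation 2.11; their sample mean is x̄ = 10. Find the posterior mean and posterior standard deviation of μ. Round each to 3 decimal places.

Prior precision 1/τ₀² = 1/7.5² = 0.0177778; data precision n/σ² = 26/2.11² = 5.83994.
Posterior precision = 0.0177778 + 5.83994 = 5.85772, giving posterior SD = 1/√5.85772 = 0.413.
Posterior mean = (0.0177778·12.45 + 5.83994·10) / 5.85772 = 10.007.

Posterior mean ≈ 10.007; posterior SD ≈ 0.413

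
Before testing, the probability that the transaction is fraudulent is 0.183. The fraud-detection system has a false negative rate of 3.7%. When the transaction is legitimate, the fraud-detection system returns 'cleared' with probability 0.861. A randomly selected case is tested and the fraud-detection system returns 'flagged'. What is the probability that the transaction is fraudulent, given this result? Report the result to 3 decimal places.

P(H | E) ≈ 0.608

Write H for 'the transaction is fraudulent'. Prior odds H:¬H = 0.183/0.817 = 0.22399. For the 'flagged' outcome, the likelihood ratio is 0.963/0.139 = 6.9281.
Posterior odds = 0.22399 × 6.9281 = 1.5518, so P(H|E) = 1.5518/(1+1.5518) = 0.608.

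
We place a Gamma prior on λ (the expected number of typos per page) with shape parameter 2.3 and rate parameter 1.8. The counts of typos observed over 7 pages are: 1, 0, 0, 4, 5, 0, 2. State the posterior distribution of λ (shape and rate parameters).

The Poisson likelihood adds the total count to the shape and the number of exposure periods to the rate. Here ∑xᵢ = 12 and n = 7, so shape 2.3→14.3 and rate 1.8→8.8.

Posterior: Gamma(shape=14.3, rate=8.8)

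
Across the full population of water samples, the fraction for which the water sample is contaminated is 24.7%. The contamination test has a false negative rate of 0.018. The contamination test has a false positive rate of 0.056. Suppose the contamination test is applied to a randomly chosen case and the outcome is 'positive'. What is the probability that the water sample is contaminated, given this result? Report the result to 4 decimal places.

P(H | E) ≈ 0.8519

Write H for 'the water sample is contaminated'. Prior odds H:¬H = 0.247/0.753 = 0.32802. For the 'positive' outcome, the likelihood ratio is 0.982/0.056 = 17.536.
Posterior odds = 0.32802 × 17.536 = 5.7521, so P(H|E) = 5.7521/(1+5.7521) = 0.8519.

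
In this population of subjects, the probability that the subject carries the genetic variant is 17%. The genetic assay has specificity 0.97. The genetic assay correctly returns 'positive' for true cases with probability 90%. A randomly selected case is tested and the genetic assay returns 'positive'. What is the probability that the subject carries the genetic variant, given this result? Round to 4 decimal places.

Let H be the event that the subject carries the genetic variant. P(H) = 0.17, so P(¬H) = 0.83. With E the 'positive' result, P(E|H) = 0.9 and P(E|¬H) = 0.03.
P(E) = 0.9·0.17 + 0.03·0.83 = 0.15300 + 0.024900 = 0.17790.
By Bayes' theorem, P(H|E) = 0.15300 / 0.17790 = 0.8600.

P(H | E) ≈ 0.8600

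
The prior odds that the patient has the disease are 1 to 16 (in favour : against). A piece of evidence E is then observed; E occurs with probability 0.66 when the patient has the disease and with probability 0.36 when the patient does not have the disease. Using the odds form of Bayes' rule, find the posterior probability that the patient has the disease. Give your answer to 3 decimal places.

Prior odds = 1/16 = 0.062500. In log-odds, ln(0.062500) = -2.7726.
Add log likelihood ratio: ln(1.8333) = 0.60614.
Posterior log-odds = -2.1665, so posterior odds = exp(-2.1665) = 0.11458. Converting, P(H|E) = 0.11458/1.1146 = 0.103.

Posterior probability ≈ 0.103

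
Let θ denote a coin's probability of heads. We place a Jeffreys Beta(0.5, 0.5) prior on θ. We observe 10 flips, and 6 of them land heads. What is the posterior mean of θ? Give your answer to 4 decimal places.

Posterior mean ≈ 0.5909

Observing 6 successes and 4 failures updates Beta(0.5, 0.5) by adding the success and failure counts to the two shape parameters: α = 0.5+6 = 6.5, β = 0.5+4 = 4.5.
E[θ | data] = 6.5/(6.5+4.5) = 0.5909.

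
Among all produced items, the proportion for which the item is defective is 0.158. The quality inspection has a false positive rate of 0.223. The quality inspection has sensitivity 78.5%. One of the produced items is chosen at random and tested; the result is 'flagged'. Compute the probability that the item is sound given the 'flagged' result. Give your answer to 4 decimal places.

P(¬H | E) ≈ 0.6022

Let H be the event that the item is defective. P(H) = 0.158, so P(¬H) = 0.842. With E the 'flagged' result, P(E|H) = 0.785 and P(E|¬H) = 0.223.
P(E) = 0.785·0.158 + 0.223·0.842 = 0.12403 + 0.18777 = 0.31180.
By Bayes' theorem, P(H|E) = 0.12403 / 0.31180 = 0.3978. Hence P(¬H|E) = 1 − 0.3978 = 0.6022.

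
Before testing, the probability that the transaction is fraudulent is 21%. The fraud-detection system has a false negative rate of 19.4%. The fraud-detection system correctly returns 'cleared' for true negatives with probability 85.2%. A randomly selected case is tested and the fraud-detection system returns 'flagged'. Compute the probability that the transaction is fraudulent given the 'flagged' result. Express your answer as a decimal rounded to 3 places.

Let H be the event that the transaction is fraudulent. P(H) = 0.21, so P(¬H) = 0.79. With E the 'flagged' result, P(E|H) = 0.806 and P(E|¬H) = 0.148.
P(E) = 0.806·0.21 + 0.148·0.79 = 0.16926 + 0.11692 = 0.28618.
By Bayes' theorem, P(H|E) = 0.16926 / 0.28618 = 0.591.

P(H | E) ≈ 0.591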